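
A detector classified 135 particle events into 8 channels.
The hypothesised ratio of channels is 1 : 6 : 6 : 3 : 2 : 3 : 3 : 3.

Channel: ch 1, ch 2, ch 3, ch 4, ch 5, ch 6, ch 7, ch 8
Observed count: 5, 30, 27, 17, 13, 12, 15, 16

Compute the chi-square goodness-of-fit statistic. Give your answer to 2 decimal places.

2.13

Ratio total = 27. Expected counts: 135×1/27 = 5, 135×6/27 = 30, 135×6/27 = 30, 135×3/27 = 15, 135×2/27 = 10, 135×3/27 = 15, 135×3/27 = 15, 135×3/27 = 15.
ch 1: (5 − 5)²/5 = 0/5 = 0.000
ch 2: (30 − 30)²/30 = 0/30 = 0.000
ch 3: (27 − 30)²/30 = 9/30 = 0.300
ch 4: (17 − 15)²/15 = 4/15 = 0.267
ch 5: (13 − 10)²/10 = 9/10 = 0.900
ch 6: (12 − 15)²/15 = 9/15 = 0.600
ch 7: (15 − 15)²/15 = 0/15 = 0.000
ch 8: (16 − 15)²/15 = 1/15 = 0.067
Sum = 2.13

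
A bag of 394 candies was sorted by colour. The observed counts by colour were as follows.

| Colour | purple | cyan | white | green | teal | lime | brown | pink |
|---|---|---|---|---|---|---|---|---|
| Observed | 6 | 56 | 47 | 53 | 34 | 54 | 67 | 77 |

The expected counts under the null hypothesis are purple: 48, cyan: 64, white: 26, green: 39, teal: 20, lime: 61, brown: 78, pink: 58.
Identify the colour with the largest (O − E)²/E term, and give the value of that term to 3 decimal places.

purple: (6 − 48)²/48 = 1764/48 = 36.7500
cyan: (56 − 64)²/64 = 64/64 = 1.0000
white: (47 − 26)²/26 = 441/26 = 16.9615
green: (53 − 39)²/39 = 196/39 = 5.0256
teal: (34 − 20)²/20 = 196/20 = 9.8000
lime: (54 − 61)²/61 = 49/61 = 0.8033
brown: (67 − 78)²/78 = 121/78 = 1.5513
pink: (77 − 58)²/58 = 361/58 = 6.2241
The largest term is for purple: 36.750.

purple, 36.750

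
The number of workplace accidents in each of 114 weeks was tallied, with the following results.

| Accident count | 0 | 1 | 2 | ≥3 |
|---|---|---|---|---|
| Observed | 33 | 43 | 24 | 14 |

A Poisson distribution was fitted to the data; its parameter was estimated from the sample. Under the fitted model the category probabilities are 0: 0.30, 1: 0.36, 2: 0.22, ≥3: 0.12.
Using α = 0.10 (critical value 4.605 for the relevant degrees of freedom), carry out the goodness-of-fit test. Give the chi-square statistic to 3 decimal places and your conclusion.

0.190; do not reject

Expected counts E_i = n·p_i: 114×0.30 = 34.2, 114×0.36 = 41.04, 114×0.22 = 25.08, 114×0.12 = 13.68.
χ² = (33−34.2)²/34.2 + (43−41.04)²/41.04 + (24−25.08)²/25.08 + (14−13.68)²/13.68
   = 0.0421 + 0.0936 + 0.0465 + 0.0075
Sum = 0.190
df = 2. Since 0.190 < 4.605, we do not reject H₀.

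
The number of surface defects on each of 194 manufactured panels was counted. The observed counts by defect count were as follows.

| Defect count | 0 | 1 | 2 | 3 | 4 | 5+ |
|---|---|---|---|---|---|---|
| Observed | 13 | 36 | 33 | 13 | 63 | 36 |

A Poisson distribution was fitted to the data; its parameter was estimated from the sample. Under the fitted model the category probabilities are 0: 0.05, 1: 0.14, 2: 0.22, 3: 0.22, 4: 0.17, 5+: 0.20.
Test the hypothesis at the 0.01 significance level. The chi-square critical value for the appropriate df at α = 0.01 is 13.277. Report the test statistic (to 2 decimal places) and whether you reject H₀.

Expected counts E_i = n·p_i: 194×0.05 = 9.7, 194×0.14 = 27.16, 194×0.22 = 42.68, 194×0.22 = 42.68, 194×0.17 = 32.98, 194×0.20 = 38.8.
0: (13 − 9.7)²/9.7 = 10.89/9.7 = 1.123
1: (36 − 27.16)²/27.16 = 78.1456/27.16 = 2.877
2: (33 − 42.68)²/42.68 = 93.7024/42.68 = 2.195
3: (13 − 42.68)²/42.68 = 880.9024/42.68 = 20.640
4: (63 − 32.98)²/32.98 = 901.2004/32.98 = 27.326
5+: (36 − 38.8)²/38.8 = 7.84/38.8 = 0.202
Sum = 54.36
df = 4. Since 54.36 > 13.277, we reject H₀.

54.36; reject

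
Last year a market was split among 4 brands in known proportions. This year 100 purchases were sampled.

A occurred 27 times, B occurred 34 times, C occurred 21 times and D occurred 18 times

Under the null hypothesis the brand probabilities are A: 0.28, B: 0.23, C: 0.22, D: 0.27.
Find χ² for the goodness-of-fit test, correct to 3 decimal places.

Expected counts E_i = n·p_i: 100×0.28 = 28, 100×0.23 = 23, 100×0.22 = 22, 100×0.27 = 27.
cat         O        E   (O−E)²/E
A          27       28     0.0357
B          34       23     5.2609
C          21       22     0.0455
D          18       27     3.0000
Sum = 8.342

8.342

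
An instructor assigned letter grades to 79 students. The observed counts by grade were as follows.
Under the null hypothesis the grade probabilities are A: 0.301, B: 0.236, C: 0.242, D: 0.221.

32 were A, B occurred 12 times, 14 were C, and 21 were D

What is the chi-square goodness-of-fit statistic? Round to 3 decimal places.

7.298

Expected counts E_i = n·p_i: 79×0.301 = 23.779, 79×0.236 = 18.644, 79×0.242 = 19.118, 79×0.221 = 17.459.
cat         O        E   (O−E)²/E
A          32   23.779     2.8422
B          12   18.644     2.3677
C          14   19.118     1.3701
D          21   17.459     0.7182
Sum = 7.298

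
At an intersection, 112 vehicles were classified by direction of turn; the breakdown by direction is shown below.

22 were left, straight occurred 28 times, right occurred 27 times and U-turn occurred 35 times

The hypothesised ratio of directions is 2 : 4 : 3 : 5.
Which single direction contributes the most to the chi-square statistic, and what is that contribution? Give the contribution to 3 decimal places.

left, 2.250

Ratio total = 14. Expected counts: 112×2/14 = 16, 112×4/14 = 32, 112×3/14 = 24, 112×5/14 = 40.
left: (22 − 16)²/16 = 36/16 = 2.2500
straight: (28 − 32)²/32 = 16/32 = 0.5000
right: (27 − 24)²/24 = 9/24 = 0.3750
U-turn: (35 − 40)²/40 = 25/40 = 0.6250
The largest term is for left: 2.250.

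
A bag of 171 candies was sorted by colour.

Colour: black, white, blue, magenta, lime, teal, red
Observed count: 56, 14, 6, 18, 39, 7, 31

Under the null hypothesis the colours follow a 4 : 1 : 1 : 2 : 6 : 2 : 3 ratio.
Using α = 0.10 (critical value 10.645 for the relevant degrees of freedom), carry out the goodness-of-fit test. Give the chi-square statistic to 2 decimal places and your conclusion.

26.37; reject

Ratio total = 19. Expected counts: 171×4/19 = 36, 171×1/19 = 9, 171×1/19 = 9, 171×2/19 = 18, 171×6/19 = 54, 171×2/19 = 18, 171×3/19 = 27.
χ² = (56−36)²/36 + (14−9)²/9 + (6−9)²/9 + (18−18)²/18 + (39−54)²/54 + (7−18)²/18 + (31−27)²/27
   = 11.111 + 2.778 + 1.000 + 0.000 + 4.167 + 6.722 + 0.593
Sum = 26.37
df = 6. Since 26.37 > 10.645, we reject H₀.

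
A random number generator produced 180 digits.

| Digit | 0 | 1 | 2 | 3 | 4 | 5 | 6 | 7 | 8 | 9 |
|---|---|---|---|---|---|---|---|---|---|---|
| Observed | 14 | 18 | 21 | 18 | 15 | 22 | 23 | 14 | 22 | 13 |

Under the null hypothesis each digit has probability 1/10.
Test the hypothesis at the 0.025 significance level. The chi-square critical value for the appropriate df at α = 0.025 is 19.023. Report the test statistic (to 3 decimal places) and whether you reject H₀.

Expected count for each of the 10 categories: 180/10 = 18.
cat         O        E   (O−E)²/E
0          14       18     0.8889
1          18       18     0.0000
2          21       18     0.5000
3          18       18     0.0000
4          15       18     0.5000
5          22       18     0.8889
6          23       18     1.3889
7          14       18     0.8889
8          22       18     0.8889
9          13       18     1.3889
Sum = 7.333
df = 9. Since 7.333 < 19.023, we do not reject H₀.

7.333; do not reject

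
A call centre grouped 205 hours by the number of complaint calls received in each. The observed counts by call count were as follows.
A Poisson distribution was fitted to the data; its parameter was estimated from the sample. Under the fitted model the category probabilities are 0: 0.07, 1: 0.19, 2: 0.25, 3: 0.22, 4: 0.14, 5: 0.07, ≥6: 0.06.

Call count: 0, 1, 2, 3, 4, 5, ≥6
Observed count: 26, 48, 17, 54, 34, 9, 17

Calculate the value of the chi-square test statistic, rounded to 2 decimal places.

40.98

Expected counts E_i = n·p_i: 205×0.07 = 14.35, 205×0.19 = 38.95, 205×0.25 = 51.25, 205×0.22 = 45.1, 205×0.14 = 28.7, 205×0.07 = 14.35, 205×0.06 = 12.3.
cat         O        E   (O−E)²/E
0          26    14.35      9.458
1          48    38.95      2.103
2          17    51.25     22.889
3          54     45.1      1.756
4          34     28.7      0.979
5           9    14.35      1.995
≥6         17     12.3      1.796
Sum = 40.98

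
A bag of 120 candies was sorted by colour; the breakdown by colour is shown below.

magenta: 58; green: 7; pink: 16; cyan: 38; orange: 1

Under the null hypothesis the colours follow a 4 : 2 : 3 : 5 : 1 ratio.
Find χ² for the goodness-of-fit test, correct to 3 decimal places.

35.079

Ratio total = 15. Expected counts: 120×4/15 = 32, 120×2/15 = 16, 120×3/15 = 24, 120×5/15 = 40, 120×1/15 = 8.
χ² = (58−32)²/32 + (7−16)²/16 + (16−24)²/24 + (38−40)²/40 + (1−8)²/8
   = 21.1250 + 5.0625 + 2.6667 + 0.1000 + 6.1250
Sum = 35.079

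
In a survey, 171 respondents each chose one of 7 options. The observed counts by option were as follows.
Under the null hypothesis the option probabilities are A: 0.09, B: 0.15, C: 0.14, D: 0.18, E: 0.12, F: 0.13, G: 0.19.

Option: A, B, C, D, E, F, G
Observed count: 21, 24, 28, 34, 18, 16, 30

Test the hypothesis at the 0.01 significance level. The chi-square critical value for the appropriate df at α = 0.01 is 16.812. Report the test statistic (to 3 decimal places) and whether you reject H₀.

Expected counts E_i = n·p_i: 171×0.09 = 15.39, 171×0.15 = 25.65, 171×0.14 = 23.94, 171×0.18 = 30.78, 171×0.12 = 20.52, 171×0.13 = 22.23, 171×0.19 = 32.49.
χ² = (21−15.39)²/15.39 + (24−25.65)²/25.65 + (28−23.94)²/23.94 + (34−30.78)²/30.78 + (18−20.52)²/20.52 + (16−22.23)²/22.23 + (30−32.49)²/32.49
   = 2.0450 + 0.1061 + 0.6885 + 0.3369 + 0.3095 + 1.7460 + 0.1908
Sum = 5.423
df = 6. Since 5.423 < 16.812, we do not reject H₀.

5.423; do not reject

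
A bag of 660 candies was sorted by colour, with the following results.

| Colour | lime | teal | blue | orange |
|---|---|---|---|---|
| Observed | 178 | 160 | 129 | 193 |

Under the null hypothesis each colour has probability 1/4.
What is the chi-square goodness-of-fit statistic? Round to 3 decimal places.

Expected count for each of the 4 categories: 660/4 = 165.
cat         O        E   (O−E)²/E
lime      178      165     1.0242
teal      160      165     0.1515
blue      129      165     7.8545
orange    193      165     4.7515
Sum = 13.782

13.782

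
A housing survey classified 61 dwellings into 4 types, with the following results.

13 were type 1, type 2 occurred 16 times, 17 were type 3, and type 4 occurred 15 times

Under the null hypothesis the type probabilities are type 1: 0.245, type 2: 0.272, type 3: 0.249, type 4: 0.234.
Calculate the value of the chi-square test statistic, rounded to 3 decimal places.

0.527

Expected counts E_i = n·p_i: 61×0.245 = 14.945, 61×0.272 = 16.592, 61×0.249 = 15.189, 61×0.234 = 14.274.
χ² = (13−14.945)²/14.945 + (16−16.592)²/16.592 + (17−15.189)²/15.189 + (15−14.274)²/14.274
   = 0.2531 + 0.0211 + 0.2159 + 0.0369
Sum = 0.527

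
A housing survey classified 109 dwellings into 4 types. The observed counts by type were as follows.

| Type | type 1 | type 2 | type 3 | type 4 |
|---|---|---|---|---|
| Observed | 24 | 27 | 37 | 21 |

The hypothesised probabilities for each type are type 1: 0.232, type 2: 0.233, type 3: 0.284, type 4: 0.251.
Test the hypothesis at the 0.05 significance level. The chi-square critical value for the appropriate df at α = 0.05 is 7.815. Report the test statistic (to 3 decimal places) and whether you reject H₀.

Expected counts E_i = n·p_i: 109×0.232 = 25.288, 109×0.233 = 25.397, 109×0.284 = 30.956, 109×0.251 = 27.359.
cat         O        E   (O−E)²/E
type 1     24   25.288     0.0656
type 2     27   25.397     0.1012
type 3     37   30.956     1.1801
type 4     21   27.359     1.4780
Sum = 2.825
df = 3. Since 2.825 < 7.815, we do not reject H₀.

2.825; do not reject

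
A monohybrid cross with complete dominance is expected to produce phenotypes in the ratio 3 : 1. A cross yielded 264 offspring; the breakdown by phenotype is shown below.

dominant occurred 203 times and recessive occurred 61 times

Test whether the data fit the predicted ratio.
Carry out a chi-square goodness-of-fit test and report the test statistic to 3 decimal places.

Ratio total = 4. Expected counts: 264×3/4 = 198, 264×1/4 = 66.
dominant: (203 − 198)²/198 = 25/198 = 0.1263
recessive: (61 − 66)²/66 = 25/66 = 0.3788
Sum = 0.505

0.505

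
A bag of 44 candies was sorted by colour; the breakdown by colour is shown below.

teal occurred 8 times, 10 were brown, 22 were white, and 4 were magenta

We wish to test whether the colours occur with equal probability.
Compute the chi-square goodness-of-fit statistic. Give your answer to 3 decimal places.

16.364

Under H₀ each category has probability 1/4, so each expected count is 44/4 = 11.
cat          O        E   (O−E)²/E
teal         8       11     0.8182
brown       10       11     0.0909
white       22       11    11.0000
magenta      4       11     4.4545
Sum = 16.364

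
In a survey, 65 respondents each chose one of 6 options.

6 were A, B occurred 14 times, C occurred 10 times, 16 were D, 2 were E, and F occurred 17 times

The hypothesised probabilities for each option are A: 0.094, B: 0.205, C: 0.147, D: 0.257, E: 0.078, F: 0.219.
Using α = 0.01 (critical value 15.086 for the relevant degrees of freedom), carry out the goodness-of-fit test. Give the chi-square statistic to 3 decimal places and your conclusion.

Expected counts E_i = n·p_i: 65×0.094 = 6.11, 65×0.205 = 13.325, 65×0.147 = 9.555, 65×0.257 = 16.705, 65×0.078 = 5.07, 65×0.219 = 14.235.
χ² = (6−6.11)²/6.11 + (14−13.325)²/13.325 + (10−9.555)²/9.555 + (16−16.705)²/16.705 + (2−5.07)²/5.07 + (17−14.235)²/14.235
   = 0.0020 + 0.0342 + 0.0207 + 0.0298 + 1.8590 + 0.5371
Sum = 2.483
df = 5. Since 2.483 < 15.086, we do not reject H₀.

2.483; do not reject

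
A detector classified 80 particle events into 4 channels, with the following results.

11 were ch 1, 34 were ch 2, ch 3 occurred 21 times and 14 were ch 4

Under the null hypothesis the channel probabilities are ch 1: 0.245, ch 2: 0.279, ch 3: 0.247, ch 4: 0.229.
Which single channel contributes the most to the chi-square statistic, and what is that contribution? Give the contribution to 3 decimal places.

ch 2, 6.112

Expected counts E_i = n·p_i: 80×0.245 = 19.6, 80×0.279 = 22.32, 80×0.247 = 19.76, 80×0.229 = 18.32.
ch 1: (11 − 19.6)²/19.6 = 73.96/19.6 = 3.7735
ch 2: (34 − 22.32)²/22.32 = 136.4224/22.32 = 6.1121
ch 3: (21 − 19.76)²/19.76 = 1.5376/19.76 = 0.0778
ch 4: (14 − 18.32)²/18.32 = 18.6624/18.32 = 1.0187
The largest term is for ch 2: 6.112.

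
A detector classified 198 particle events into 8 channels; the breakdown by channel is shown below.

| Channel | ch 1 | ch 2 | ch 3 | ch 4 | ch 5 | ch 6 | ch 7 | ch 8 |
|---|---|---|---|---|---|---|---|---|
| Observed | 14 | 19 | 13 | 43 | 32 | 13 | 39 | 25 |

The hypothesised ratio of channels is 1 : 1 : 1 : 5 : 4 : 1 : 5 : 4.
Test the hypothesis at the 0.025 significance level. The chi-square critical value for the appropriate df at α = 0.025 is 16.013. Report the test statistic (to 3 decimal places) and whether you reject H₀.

Ratio total = 22. Expected counts: 198×1/22 = 9, 198×1/22 = 9, 198×1/22 = 9, 198×5/22 = 45, 198×4/22 = 36, 198×1/22 = 9, 198×5/22 = 45, 198×4/22 = 36.
cat         O        E   (O−E)²/E
ch 1       14        9     2.7778
ch 2       19        9    11.1111
ch 3       13        9     1.7778
ch 4       43       45     0.0889
ch 5       32       36     0.4444
ch 6       13        9     1.7778
ch 7       39       45     0.8000
ch 8       25       36     3.3611
Sum = 22.139
df = 7. Since 22.139 > 16.013, we reject H₀.

22.139; reject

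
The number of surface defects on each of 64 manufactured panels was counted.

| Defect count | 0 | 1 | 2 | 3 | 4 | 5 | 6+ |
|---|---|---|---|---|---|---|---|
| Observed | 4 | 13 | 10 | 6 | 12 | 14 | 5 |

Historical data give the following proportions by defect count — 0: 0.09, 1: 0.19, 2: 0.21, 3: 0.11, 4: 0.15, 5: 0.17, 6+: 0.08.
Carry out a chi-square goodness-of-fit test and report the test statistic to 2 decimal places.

Expected counts E_i = n·p_i: 64×0.09 = 5.76, 64×0.19 = 12.16, 64×0.21 = 13.44, 64×0.11 = 7.04, 64×0.15 = 9.6, 64×0.17 = 10.88, 64×0.08 = 5.12.
0: (4 − 5.76)²/5.76 = 3.0976/5.76 = 0.538
1: (13 − 12.16)²/12.16 = 0.7056/12.16 = 0.058
2: (10 − 13.44)²/13.44 = 11.8336/13.44 = 0.880
3: (6 − 7.04)²/7.04 = 1.0816/7.04 = 0.154
4: (12 − 9.6)²/9.6 = 5.76/9.6 = 0.600
5: (14 − 10.88)²/10.88 = 9.7344/10.88 = 0.895
6+: (5 − 5.12)²/5.12 = 0.0144/5.12 = 0.003
Sum = 3.13

3.13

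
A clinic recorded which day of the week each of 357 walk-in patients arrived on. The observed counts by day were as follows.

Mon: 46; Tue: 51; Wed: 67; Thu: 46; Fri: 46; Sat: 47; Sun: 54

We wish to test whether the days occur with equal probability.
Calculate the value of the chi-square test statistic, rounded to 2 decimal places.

Under H₀ each category has probability 1/7, so each expected count is 357/7 = 51.
χ² = (46−51)²/51 + (51−51)²/51 + (67−51)²/51 + (46−51)²/51 + (46−51)²/51 + (47−51)²/51 + (54−51)²/51
   = 0.490 + 0.000 + 5.020 + 0.490 + 0.490 + 0.314 + 0.176
Sum = 6.98

6.98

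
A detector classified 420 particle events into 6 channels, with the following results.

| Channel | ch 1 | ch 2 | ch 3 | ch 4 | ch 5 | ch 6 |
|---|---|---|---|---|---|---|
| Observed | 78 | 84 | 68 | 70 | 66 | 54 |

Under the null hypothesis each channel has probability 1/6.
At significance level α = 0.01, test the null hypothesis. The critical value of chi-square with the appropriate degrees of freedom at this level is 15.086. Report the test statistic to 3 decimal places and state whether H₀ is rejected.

Under H₀ each category has probability 1/6, so each expected count is 420/6 = 70.
cat         O        E   (O−E)²/E
ch 1       78       70     0.9143
ch 2       84       70     2.8000
ch 3       68       70     0.0571
ch 4       70       70     0.0000
ch 5       66       70     0.2286
ch 6       54       70     3.6571
Sum = 7.657
df = 5. Since 7.657 < 15.086, we do not reject H₀.

7.657; do not reject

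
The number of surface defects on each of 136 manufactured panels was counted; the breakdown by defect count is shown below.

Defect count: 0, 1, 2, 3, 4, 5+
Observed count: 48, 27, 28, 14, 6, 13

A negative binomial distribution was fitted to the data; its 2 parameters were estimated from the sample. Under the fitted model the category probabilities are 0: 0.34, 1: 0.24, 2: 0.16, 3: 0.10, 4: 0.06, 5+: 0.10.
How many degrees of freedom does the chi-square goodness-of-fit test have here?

3

There are k = 6 categories and 2 parameters estimated from the data, so df = 6 − 1 − 2 = 3.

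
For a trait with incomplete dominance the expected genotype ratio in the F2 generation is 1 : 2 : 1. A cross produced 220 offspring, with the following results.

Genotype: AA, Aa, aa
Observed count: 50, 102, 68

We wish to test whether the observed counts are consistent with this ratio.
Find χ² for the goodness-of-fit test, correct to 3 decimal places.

4.109

Ratio total = 4. Expected counts: 220×1/4 = 55, 220×2/4 = 110, 220×1/4 = 55.
cat         O        E   (O−E)²/E
AA         50       55     0.4545
Aa        102      110     0.5818
aa         68       55     3.0727
Sum = 4.109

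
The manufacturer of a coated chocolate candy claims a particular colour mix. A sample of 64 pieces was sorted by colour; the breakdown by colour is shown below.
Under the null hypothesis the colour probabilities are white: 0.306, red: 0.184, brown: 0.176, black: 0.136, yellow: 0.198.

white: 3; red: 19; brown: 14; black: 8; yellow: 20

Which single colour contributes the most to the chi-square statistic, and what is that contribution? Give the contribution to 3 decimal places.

Expected counts E_i = n·p_i: 64×0.306 = 19.584, 64×0.184 = 11.776, 64×0.176 = 11.264, 64×0.136 = 8.704, 64×0.198 = 12.672.
cat         O        E   (O−E)²/E
white       3   19.584    14.0436
red        19   11.776     4.4316
brown      14   11.264     0.6646
black       8    8.704     0.0569
yellow     20   12.672     4.2377
The largest term is for white: 14.044.

white, 14.044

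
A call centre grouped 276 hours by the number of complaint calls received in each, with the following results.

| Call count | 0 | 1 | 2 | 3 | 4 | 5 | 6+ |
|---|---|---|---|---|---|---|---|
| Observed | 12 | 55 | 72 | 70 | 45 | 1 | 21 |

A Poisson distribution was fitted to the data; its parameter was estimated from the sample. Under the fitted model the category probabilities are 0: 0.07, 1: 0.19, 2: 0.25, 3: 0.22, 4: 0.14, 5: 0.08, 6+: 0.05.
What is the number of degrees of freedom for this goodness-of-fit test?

There are k = 7 categories and 1 parameter estimated from the data, so df = 7 − 1 − 1 = 5.

5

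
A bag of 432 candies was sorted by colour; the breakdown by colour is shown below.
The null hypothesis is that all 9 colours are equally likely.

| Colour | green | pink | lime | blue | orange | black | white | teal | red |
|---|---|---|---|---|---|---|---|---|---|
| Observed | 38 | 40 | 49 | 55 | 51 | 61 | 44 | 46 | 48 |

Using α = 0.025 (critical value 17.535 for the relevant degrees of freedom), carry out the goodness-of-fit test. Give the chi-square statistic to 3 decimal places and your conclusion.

Under H₀ each category has probability 1/9, so each expected count is 432/9 = 48.
green: (38 − 48)²/48 = 100/48 = 2.0833
pink: (40 − 48)²/48 = 64/48 = 1.3333
lime: (49 − 48)²/48 = 1/48 = 0.0208
blue: (55 − 48)²/48 = 49/48 = 1.0208
orange: (51 − 48)²/48 = 9/48 = 0.1875
black: (61 − 48)²/48 = 169/48 = 3.5208
white: (44 − 48)²/48 = 16/48 = 0.3333
teal: (46 − 48)²/48 = 4/48 = 0.0833
red: (48 − 48)²/48 = 0/48 = 0.0000
Sum = 8.583
df = 8. Since 8.583 < 17.535, we do not reject H₀.

8.583; do not reject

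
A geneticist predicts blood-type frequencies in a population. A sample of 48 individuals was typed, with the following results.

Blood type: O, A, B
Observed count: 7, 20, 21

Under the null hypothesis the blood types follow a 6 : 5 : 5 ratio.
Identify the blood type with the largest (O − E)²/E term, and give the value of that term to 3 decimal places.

O, 6.722

Ratio total = 16. Expected counts: 48×6/16 = 18, 48×5/16 = 15, 48×5/16 = 15.
cat         O        E   (O−E)²/E
O           7       18     6.7222
A          20       15     1.6667
B          21       15     2.4000
The largest term is for O: 6.722.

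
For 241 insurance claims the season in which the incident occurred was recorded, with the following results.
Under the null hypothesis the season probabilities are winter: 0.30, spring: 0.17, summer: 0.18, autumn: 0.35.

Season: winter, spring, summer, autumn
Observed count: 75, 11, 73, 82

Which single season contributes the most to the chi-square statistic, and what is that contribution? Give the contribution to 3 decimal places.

Expected counts E_i = n·p_i: 241×0.30 = 72.3, 241×0.17 = 40.97, 241×0.18 = 43.38, 241×0.35 = 84.35.
χ² = (75−72.3)²/72.3 + (11−40.97)²/40.97 + (73−43.38)²/43.38 + (82−84.35)²/84.35
   = 0.1008 + 21.9234 + 20.2246 + 0.0655
The largest term is for spring: 21.923.

spring, 21.923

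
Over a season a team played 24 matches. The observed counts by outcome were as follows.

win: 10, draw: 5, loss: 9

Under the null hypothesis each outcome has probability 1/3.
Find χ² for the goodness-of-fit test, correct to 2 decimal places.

Expected count for each of the 3 categories: 24/3 = 8.
win: (10 − 8)²/8 = 4/8 = 0.500
draw: (5 − 8)²/8 = 9/8 = 1.125
loss: (9 − 8)²/8 = 1/8 = 0.125
Sum = 1.75

1.75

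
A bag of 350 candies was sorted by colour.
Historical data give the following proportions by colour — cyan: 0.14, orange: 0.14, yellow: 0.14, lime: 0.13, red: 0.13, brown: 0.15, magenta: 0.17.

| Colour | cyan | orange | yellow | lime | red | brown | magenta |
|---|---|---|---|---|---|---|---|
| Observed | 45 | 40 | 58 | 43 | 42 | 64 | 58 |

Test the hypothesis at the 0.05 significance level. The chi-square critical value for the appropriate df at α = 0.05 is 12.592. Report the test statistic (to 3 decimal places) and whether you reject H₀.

Expected counts E_i = n·p_i: 350×0.14 = 49, 350×0.14 = 49, 350×0.14 = 49, 350×0.13 = 45.5, 350×0.13 = 45.5, 350×0.15 = 52.5, 350×0.17 = 59.5.
cyan: (45 − 49)²/49 = 16/49 = 0.3265
orange: (40 − 49)²/49 = 81/49 = 1.6531
yellow: (58 − 49)²/49 = 81/49 = 1.6531
lime: (43 − 45.5)²/45.5 = 6.25/45.5 = 0.1374
red: (42 − 45.5)²/45.5 = 12.25/45.5 = 0.2692
brown: (64 − 52.5)²/52.5 = 132.25/52.5 = 2.5190
magenta: (58 − 59.5)²/59.5 = 2.25/59.5 = 0.0378
Sum = 6.596
df = 6. Since 6.596 < 12.592, we do not reject H₀.

6.596; do not reject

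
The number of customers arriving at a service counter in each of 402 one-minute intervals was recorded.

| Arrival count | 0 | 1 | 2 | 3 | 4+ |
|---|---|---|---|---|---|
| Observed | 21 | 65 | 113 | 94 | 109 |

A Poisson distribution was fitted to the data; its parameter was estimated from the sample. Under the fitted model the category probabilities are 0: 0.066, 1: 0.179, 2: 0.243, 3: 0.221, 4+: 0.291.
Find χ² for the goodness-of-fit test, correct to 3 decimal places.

5.071

Expected counts E_i = n·p_i: 402×0.066 = 26.532, 402×0.179 = 71.958, 402×0.243 = 97.686, 402×0.221 = 88.842, 402×0.291 = 116.982.
0: (21 − 26.532)²/26.532 = 30.603024/26.532 = 1.1534
1: (65 − 71.958)²/71.958 = 48.413764/71.958 = 0.6728
2: (113 − 97.686)²/97.686 = 234.518596/97.686 = 2.4007
3: (94 − 88.842)²/88.842 = 26.604964/88.842 = 0.2995
4+: (109 − 116.982)²/116.982 = 63.712324/116.982 = 0.5446
Sum = 5.071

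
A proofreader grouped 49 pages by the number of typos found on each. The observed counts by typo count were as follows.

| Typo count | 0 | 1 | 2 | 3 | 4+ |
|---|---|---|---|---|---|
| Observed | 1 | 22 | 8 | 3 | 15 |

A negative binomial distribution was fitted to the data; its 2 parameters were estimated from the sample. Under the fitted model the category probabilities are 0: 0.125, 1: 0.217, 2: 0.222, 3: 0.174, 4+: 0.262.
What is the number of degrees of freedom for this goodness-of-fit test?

2

There are k = 5 categories and 2 parameters estimated from the data, so df = 5 − 1 − 2 = 2.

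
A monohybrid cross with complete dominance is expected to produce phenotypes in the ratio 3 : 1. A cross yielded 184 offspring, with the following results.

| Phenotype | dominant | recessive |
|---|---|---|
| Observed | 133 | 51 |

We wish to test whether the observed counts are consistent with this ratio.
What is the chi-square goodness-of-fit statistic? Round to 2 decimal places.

0.72

Ratio total = 4. Expected counts: 184×3/4 = 138, 184×1/4 = 46.
χ² = (133−138)²/138 + (51−46)²/46
   = 0.181 + 0.543
Sum = 0.72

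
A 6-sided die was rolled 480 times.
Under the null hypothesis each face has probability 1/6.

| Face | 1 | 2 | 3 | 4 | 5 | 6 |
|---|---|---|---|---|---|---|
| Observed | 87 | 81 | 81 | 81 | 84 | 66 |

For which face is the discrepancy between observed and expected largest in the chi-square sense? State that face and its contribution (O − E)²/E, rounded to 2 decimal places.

Expected count for each of the 6 categories: 480/6 = 80.
1: (87 − 80)²/80 = 49/80 = 0.613
2: (81 − 80)²/80 = 1/80 = 0.013
3: (81 − 80)²/80 = 1/80 = 0.013
4: (81 − 80)²/80 = 1/80 = 0.013
5: (84 − 80)²/80 = 16/80 = 0.200
6: (66 − 80)²/80 = 196/80 = 2.450
The largest term is for 6: 2.45.

6, 2.45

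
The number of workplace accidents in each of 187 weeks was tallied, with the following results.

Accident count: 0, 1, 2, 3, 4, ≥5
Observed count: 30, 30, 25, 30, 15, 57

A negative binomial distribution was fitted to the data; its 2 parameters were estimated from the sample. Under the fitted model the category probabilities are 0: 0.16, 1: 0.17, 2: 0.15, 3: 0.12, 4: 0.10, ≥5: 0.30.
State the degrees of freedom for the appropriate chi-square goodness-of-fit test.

There are k = 6 categories and 2 parameters estimated from the data, so df = 6 − 1 − 2 = 3.

3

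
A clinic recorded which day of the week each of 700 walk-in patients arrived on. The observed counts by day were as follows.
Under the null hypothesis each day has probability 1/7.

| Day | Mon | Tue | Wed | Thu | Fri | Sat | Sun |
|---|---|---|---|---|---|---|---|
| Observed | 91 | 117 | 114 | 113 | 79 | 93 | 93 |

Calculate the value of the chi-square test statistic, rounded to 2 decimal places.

Under H₀ each category has probability 1/7, so each expected count is 700/7 = 100.
cat         O        E   (O−E)²/E
Mon        91      100      0.810
Tue       117      100      2.890
Wed       114      100      1.960
Thu       113      100      1.690
Fri        79      100      4.410
Sat        93      100      0.490
Sun        93      100      0.490
Sum = 12.74

12.74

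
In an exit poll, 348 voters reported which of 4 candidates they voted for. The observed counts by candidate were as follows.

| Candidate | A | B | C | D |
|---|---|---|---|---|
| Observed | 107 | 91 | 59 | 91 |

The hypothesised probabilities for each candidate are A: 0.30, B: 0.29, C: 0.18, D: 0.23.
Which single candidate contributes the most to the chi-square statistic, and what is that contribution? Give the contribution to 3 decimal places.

Expected counts E_i = n·p_i: 348×0.30 = 104.4, 348×0.29 = 100.92, 348×0.18 = 62.64, 348×0.23 = 80.04.
χ² = (107−104.4)²/104.4 + (91−100.92)²/100.92 + (59−62.64)²/62.64 + (91−80.04)²/80.04
   = 0.0648 + 0.9751 + 0.2115 + 1.5008
The largest term is for D: 1.501.

D, 1.501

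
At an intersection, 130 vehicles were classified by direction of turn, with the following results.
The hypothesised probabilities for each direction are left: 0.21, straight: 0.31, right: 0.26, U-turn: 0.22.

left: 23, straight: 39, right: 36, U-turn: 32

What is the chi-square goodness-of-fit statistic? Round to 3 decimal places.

Expected counts E_i = n·p_i: 130×0.21 = 27.3, 130×0.31 = 40.3, 130×0.26 = 33.8, 130×0.22 = 28.6.
left: (23 − 27.3)²/27.3 = 18.49/27.3 = 0.6773
straight: (39 − 40.3)²/40.3 = 1.69/40.3 = 0.0419
right: (36 − 33.8)²/33.8 = 4.84/33.8 = 0.1432
U-turn: (32 − 28.6)²/28.6 = 11.56/28.6 = 0.4042
Sum = 1.267

1.267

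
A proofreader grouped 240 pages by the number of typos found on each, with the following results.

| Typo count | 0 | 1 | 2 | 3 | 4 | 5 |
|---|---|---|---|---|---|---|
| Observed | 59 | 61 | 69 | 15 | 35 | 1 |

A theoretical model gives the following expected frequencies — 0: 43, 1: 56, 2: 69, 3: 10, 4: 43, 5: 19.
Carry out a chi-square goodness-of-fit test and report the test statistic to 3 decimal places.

27.441

0: (59 − 43)²/43 = 256/43 = 5.9535
1: (61 − 56)²/56 = 25/56 = 0.4464
2: (69 − 69)²/69 = 0/69 = 0.0000
3: (15 − 10)²/10 = 25/10 = 2.5000
4: (35 − 43)²/43 = 64/43 = 1.4884
5: (1 − 19)²/19 = 324/19 = 17.0526
Sum = 27.441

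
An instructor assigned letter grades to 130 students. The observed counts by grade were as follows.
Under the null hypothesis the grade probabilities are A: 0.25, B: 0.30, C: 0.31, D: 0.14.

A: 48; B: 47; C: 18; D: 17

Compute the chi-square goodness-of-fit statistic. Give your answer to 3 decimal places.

21.452

Expected counts E_i = n·p_i: 130×0.25 = 32.5, 130×0.30 = 39, 130×0.31 = 40.3, 130×0.14 = 18.2.
A: (48 − 32.5)²/32.5 = 240.25/32.5 = 7.3923
B: (47 − 39)²/39 = 64/39 = 1.6410
C: (18 − 40.3)²/40.3 = 497.29/40.3 = 12.3397
D: (17 − 18.2)²/18.2 = 1.44/18.2 = 0.0791
Sum = 21.452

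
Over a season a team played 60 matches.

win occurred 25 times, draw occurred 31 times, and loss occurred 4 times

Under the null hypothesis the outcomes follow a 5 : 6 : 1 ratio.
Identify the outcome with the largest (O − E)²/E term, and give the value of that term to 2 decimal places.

Ratio total = 12. Expected counts: 60×5/12 = 25, 60×6/12 = 30, 60×1/12 = 5.
χ² = (25−25)²/25 + (31−30)²/30 + (4−5)²/5
   = 0.000 + 0.033 + 0.200
The largest term is for loss: 0.20.

loss, 0.20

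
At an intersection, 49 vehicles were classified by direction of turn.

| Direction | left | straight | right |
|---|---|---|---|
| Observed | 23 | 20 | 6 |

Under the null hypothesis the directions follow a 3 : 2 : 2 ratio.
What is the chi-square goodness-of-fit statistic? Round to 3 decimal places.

7.333

Ratio total = 7. Expected counts: 49×3/7 = 21, 49×2/7 = 14, 49×2/7 = 14.
χ² = (23−21)²/21 + (20−14)²/14 + (6−14)²/14
   = 0.1905 + 2.5714 + 4.5714
Sum = 7.333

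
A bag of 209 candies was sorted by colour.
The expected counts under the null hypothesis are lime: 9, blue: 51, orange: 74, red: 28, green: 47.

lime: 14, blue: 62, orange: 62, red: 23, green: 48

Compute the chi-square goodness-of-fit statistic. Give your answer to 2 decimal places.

8.01

lime: (14 − 9)²/9 = 25/9 = 2.778
blue: (62 − 51)²/51 = 121/51 = 2.373
orange: (62 − 74)²/74 = 144/74 = 1.946
red: (23 − 28)²/28 = 25/28 = 0.893
green: (48 − 47)²/47 = 1/47 = 0.021
Sum = 8.01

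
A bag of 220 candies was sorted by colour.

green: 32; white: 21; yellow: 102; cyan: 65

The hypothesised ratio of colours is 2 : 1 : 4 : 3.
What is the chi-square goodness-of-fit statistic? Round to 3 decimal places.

5.561

Ratio total = 10. Expected counts: 220×2/10 = 44, 220×1/10 = 22, 220×4/10 = 88, 220×3/10 = 66.
χ² = (32−44)²/44 + (21−22)²/22 + (102−88)²/88 + (65−66)²/66
   = 3.2727 + 0.0455 + 2.2273 + 0.0152
Sum = 5.561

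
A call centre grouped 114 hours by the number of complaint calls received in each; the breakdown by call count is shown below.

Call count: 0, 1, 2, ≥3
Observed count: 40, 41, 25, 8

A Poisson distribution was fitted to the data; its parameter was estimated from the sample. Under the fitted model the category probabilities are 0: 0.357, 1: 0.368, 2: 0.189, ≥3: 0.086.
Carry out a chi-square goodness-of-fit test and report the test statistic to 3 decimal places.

Expected counts E_i = n·p_i: 114×0.357 = 40.698, 114×0.368 = 41.952, 114×0.189 = 21.546, 114×0.086 = 9.804.
0: (40 − 40.698)²/40.698 = 0.487204/40.698 = 0.0120
1: (41 − 41.952)²/41.952 = 0.906304/41.952 = 0.0216
2: (25 − 21.546)²/21.546 = 11.930116/21.546 = 0.5537
≥3: (8 − 9.804)²/9.804 = 3.254416/9.804 = 0.3319
Sum = 0.919

0.919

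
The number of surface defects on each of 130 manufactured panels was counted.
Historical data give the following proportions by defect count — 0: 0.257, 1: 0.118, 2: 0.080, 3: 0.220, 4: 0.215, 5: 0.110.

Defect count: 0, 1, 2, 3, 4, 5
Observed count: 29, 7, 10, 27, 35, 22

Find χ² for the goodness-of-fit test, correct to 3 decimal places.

11.146

Expected counts E_i = n·p_i: 130×0.257 = 33.41, 130×0.118 = 15.34, 130×0.080 = 10.4, 130×0.220 = 28.6, 130×0.215 = 27.95, 130×0.110 = 14.3.
cat         O        E   (O−E)²/E
0          29    33.41     0.5821
1           7    15.34     4.5343
2          10     10.4     0.0154
3          27     28.6     0.0895
4          35    27.95     1.7783
5          22     14.3     4.1462
Sum = 11.146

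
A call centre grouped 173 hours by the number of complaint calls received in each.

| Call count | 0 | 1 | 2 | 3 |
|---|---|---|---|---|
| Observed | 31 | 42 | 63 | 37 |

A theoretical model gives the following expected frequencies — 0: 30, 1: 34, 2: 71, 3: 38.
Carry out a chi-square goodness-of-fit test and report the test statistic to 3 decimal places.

2.843

χ² = (31−30)²/30 + (42−34)²/34 + (63−71)²/71 + (37−38)²/38
   = 0.0333 + 1.8824 + 0.9014 + 0.0263
Sum = 2.843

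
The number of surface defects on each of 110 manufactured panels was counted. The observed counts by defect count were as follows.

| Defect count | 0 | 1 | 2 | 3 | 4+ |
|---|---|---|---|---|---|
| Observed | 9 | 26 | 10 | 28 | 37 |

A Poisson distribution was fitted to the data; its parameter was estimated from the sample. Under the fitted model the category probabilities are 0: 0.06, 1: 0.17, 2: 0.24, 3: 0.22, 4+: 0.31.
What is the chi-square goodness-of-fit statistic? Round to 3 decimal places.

14.754

Expected counts E_i = n·p_i: 110×0.06 = 6.6, 110×0.17 = 18.7, 110×0.24 = 26.4, 110×0.22 = 24.2, 110×0.31 = 34.1.
0: (9 − 6.6)²/6.6 = 5.76/6.6 = 0.8727
1: (26 − 18.7)²/18.7 = 53.29/18.7 = 2.8497
2: (10 − 26.4)²/26.4 = 268.96/26.4 = 10.1879
3: (28 − 24.2)²/24.2 = 14.44/24.2 = 0.5967
4+: (37 − 34.1)²/34.1 = 8.41/34.1 = 0.2466
Sum = 14.754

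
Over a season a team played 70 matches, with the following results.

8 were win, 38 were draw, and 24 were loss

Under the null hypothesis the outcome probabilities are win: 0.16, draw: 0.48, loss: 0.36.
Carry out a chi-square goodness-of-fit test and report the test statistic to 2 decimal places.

1.55

Expected counts E_i = n·p_i: 70×0.16 = 11.2, 70×0.48 = 33.6, 70×0.36 = 25.2.
χ² = (8−11.2)²/11.2 + (38−33.6)²/33.6 + (24−25.2)²/25.2
   = 0.914 + 0.576 + 0.057
Sum = 1.55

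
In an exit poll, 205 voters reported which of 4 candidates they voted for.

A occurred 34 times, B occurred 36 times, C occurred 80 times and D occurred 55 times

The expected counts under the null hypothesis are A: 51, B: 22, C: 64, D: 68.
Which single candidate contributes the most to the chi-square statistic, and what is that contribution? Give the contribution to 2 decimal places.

B, 8.91

cat         O        E   (O−E)²/E
A          34       51      5.667
B          36       22      8.909
C          80       64      4.000
D          55       68      2.485
The largest term is for B: 8.91.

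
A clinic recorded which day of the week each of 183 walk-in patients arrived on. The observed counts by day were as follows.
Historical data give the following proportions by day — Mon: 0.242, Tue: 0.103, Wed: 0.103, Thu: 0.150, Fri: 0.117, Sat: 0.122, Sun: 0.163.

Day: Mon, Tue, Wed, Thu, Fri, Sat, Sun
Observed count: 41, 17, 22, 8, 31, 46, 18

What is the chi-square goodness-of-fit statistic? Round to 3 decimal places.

Expected counts E_i = n·p_i: 183×0.242 = 44.286, 183×0.103 = 18.849, 183×0.103 = 18.849, 183×0.150 = 27.45, 183×0.117 = 21.411, 183×0.122 = 22.326, 183×0.163 = 29.829.
χ² = (41−44.286)²/44.286 + (17−18.849)²/18.849 + (22−18.849)²/18.849 + (8−27.45)²/27.45 + (31−21.411)²/21.411 + (46−22.326)²/22.326 + (18−29.829)²/29.829
   = 0.2438 + 0.1814 + 0.5268 + 13.7815 + 4.2945 + 25.1034 + 4.6909
Sum = 48.822

48.822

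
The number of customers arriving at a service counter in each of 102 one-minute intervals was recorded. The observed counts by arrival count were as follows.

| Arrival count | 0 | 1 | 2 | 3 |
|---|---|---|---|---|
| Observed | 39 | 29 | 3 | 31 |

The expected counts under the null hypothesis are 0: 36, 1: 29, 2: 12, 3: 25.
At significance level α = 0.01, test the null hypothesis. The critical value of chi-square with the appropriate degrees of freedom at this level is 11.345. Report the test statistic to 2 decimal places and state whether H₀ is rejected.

8.44; do not reject

0: (39 − 36)²/36 = 9/36 = 0.250
1: (29 − 29)²/29 = 0/29 = 0.000
2: (3 − 12)²/12 = 81/12 = 6.750
3: (31 − 25)²/25 = 36/25 = 1.440
Sum = 8.44
df = 3. Since 8.44 < 11.345, we do not reject H₀.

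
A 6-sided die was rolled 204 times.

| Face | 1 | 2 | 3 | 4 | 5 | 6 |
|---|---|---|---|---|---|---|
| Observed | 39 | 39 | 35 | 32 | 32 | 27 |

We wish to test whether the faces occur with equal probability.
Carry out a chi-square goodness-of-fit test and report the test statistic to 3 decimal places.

Expected count for each of the 6 categories: 204/6 = 34.
1: (39 − 34)²/34 = 25/34 = 0.7353
2: (39 − 34)²/34 = 25/34 = 0.7353
3: (35 − 34)²/34 = 1/34 = 0.0294
4: (32 − 34)²/34 = 4/34 = 0.1176
5: (32 − 34)²/34 = 4/34 = 0.1176
6: (27 − 34)²/34 = 49/34 = 1.4412
Sum = 3.176

3.176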